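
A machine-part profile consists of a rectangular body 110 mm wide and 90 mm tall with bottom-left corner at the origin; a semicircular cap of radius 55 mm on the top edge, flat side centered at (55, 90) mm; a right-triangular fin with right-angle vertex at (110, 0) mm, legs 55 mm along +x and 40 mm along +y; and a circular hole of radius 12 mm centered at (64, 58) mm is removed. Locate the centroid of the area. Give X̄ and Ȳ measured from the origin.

X̄ = 60.01 mm, Ȳ = 63.56 mm

rectangular body: A = 110 × 90 = 9900.00, centroid at (55.00, 45.00).
semicircular top: A = ½π·55² = 4751.66, centroid at (55.00, 113.34).
triangular fin: A = ½·55·40 = 1100.00, centroid at (128.33, 13.33).
hole: A = −π·12² = -452.39, centroid at (64.00, 58.00).
ΣA = 15299.27 mm²
ΣAX̄ = (9900.00)(55.00) + (4751.66)(55.00) + (1100.00)(128.33) + (-452.39)(64.00) = 918054.99 mm³
ΣAȲ = (9900.00)(45.00) + (4751.66)(113.34) + (1100.00)(13.33) + (-452.39)(58.00) = 972494.05 mm³
X̄ = 918054.99 / 15299.27 = 60.01 mm
Ȳ = 972494.05 / 15299.27 = 63.56 mm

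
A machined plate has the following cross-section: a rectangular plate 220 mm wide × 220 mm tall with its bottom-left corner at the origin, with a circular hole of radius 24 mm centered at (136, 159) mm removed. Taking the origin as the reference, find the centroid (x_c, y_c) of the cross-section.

plate: A = 220 × 220 = 48400.00, centroid at (110.00, 110.00).
hole: A = −π·24² = -1809.56, centroid at (136.00, 159.00).
ΣA = 46590.44 mm², ΣAx_c = 5077900.20 mm³, ΣAy_c = 5036280.38 mm³.
x_c = 5077900.20/46590.44 = 108.99 mm; y_c = 5036280.38/46590.44 = 108.10 mm.

x_c = 108.99 mm, y_c = 108.10 mm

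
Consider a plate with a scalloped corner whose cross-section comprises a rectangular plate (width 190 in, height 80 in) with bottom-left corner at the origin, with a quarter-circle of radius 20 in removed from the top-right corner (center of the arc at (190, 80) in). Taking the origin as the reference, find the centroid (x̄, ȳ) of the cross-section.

plate: A = 190 × 80 = 15200.00, centroid at (95.00, 40.00).
removed quarter-circle: A = −¼π·20² = -314.16, centroid at (181.51, 71.51).
ΣA = 14885.84 in², ΣAx̄ = 1386976.41 in³, ΣAȳ = 585533.93 in³.
x̄ = 1386976.41/14885.84 = 93.17 in; ȳ = 585533.93/14885.84 = 39.33 in.

x̄ = 93.17 in, ȳ = 39.33 in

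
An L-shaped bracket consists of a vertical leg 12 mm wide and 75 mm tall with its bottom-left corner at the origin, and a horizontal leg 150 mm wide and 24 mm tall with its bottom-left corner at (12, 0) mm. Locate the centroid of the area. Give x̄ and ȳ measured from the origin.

Part | A | x̄ᵢ | ȳᵢ | A·x̄ᵢ | A·ȳᵢ
vertical leg | 900.00 | 6.00 | 37.50 | 5400.00 | 33750.00
horizontal leg | 3600.00 | 87.00 | 12.00 | 313200.00 | 43200.00
Σ | 4500.00 |  |  | 318600.00 | 76950.00
x̄ = 318600.00 / 4500.00 = 70.80 mm
ȳ = 76950.00 / 4500.00 = 17.10 mm

x̄ = 70.80 mm, ȳ = 17.10 mm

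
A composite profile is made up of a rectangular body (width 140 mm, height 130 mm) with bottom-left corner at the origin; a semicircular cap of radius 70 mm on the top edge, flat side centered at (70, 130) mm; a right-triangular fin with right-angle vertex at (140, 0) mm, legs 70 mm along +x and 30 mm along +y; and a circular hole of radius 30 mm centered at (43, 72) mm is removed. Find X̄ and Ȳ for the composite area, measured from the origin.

X̄ = 77.23 mm, Ȳ = 92.01 mm

rectangular body: A = 140 × 130 = 18200.00, centroid at (70.00, 65.00).
semicircular top: A = ½π·70² = 7696.90, centroid at (70.00, 159.71).
triangular fin: A = ½·70·30 = 1050.00, centroid at (163.33, 10.00).
hole: A = −π·30² = -2827.43, centroid at (43.00, 72.00).
ΣA = 24119.47 mm², ΣAX̄ = 1862703.50 mm³, ΣAȲ = 2219188.72 mm³.
X̄ = 1862703.50/24119.47 = 77.23 mm; Ȳ = 2219188.72/24119.47 = 92.01 mm.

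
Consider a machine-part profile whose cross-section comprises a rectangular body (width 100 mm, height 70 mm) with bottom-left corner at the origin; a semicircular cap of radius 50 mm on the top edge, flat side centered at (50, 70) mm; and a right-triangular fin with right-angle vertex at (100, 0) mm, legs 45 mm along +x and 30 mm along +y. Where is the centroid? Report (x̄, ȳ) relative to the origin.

Part | A | x̄ᵢ | ȳᵢ | A·x̄ᵢ | A·ȳᵢ
rectangular body | 7000.00 | 50.00 | 35.00 | 350000.00 | 245000.00
semicircular top | 3926.99 | 50.00 | 91.22 | 196349.54 | 358222.69
triangular fin | 675.00 | 115.00 | 10.00 | 77625.00 | 6750.00
Σ | 11601.99 |  |  | 623974.54 | 609972.69
x̄ = 623974.54 / 11601.99 = 53.78 mm
ȳ = 609972.69 / 11601.99 = 52.57 mm

x̄ = 53.78 mm, ȳ = 52.57 mm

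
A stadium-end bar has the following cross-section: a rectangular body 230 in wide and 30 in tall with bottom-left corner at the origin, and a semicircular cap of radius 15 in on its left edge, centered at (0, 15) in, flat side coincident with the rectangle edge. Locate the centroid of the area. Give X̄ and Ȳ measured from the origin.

X̄ = 109.09 in, Ȳ = 15.00 in

rectangular body: A = 230 × 30 = 6900.00, centroid at (115.00, 15.00).
semicircular end: A = ½π·15² = 353.43, centroid at (-6.37, 15.00).
ΣA = 7253.43 in²
ΣAX̄ = (6900.00)(115.00) + (353.43)(-6.37) = 791250.00 in³
ΣAȲ = (6900.00)(15.00) + (353.43)(15.00) = 108801.44 in³
X̄ = 791250.00 / 7253.43 = 109.09 in
Ȳ = 108801.44 / 7253.43 = 15.00 in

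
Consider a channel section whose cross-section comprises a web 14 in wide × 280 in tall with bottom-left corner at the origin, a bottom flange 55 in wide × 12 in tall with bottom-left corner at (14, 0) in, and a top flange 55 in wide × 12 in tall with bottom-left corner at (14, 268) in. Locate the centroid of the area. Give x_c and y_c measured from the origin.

x_c = 15.69 in, y_c = 140.00 in

Part | A | x̄ᵢ | ȳᵢ | A·x̄ᵢ | A·ȳᵢ
web | 3920.00 | 7.00 | 140.00 | 27440.00 | 548800.00
bottom flange | 660.00 | 41.50 | 6.00 | 27390.00 | 3960.00
top flange | 660.00 | 41.50 | 274.00 | 27390.00 | 180840.00
Σ | 5240.00 |  |  | 82220.00 | 733600.00
x_c = 82220.00 / 5240.00 = 15.69 in
y_c = 733600.00 / 5240.00 = 140.00 in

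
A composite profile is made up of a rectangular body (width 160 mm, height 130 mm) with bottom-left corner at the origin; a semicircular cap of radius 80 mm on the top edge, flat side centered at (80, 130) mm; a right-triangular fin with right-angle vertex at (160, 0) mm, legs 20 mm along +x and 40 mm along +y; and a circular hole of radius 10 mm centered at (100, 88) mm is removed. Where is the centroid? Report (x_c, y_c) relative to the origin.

x_c = 80.92 mm, y_c = 96.25 mm

rectangular body: A = 160 × 130 = 20800.00, centroid at (80.00, 65.00).
semicircular top: A = ½π·80² = 10053.10, centroid at (80.00, 163.95).
triangular fin: A = ½·20·40 = 400.00, centroid at (166.67, 13.33).
hole: A = −π·10² = -314.16, centroid at (100.00, 88.00).
ΣA = 30938.94 mm², ΣAx_c = 2503498.46 mm³, ΣAy_c = 2977923.20 mm³.
x_c = 2503498.46/30938.94 = 80.92 mm; y_c = 2977923.20/30938.94 = 96.25 mm.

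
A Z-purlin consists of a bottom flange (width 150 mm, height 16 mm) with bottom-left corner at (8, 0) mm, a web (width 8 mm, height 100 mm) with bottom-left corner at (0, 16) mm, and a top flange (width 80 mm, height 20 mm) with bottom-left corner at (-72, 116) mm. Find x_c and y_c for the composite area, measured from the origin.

bottom flange: A = 150 × 16 = 2400.00, centroid at (83.00, 8.00).
web: A = 8 × 100 = 800.00, centroid at (4.00, 66.00).
top flange: A = 80 × 20 = 1600.00, centroid at (-32.00, 126.00).
ΣA = 4800.00 mm², ΣAx_c = 151200.00 mm³, ΣAy_c = 273600.00 mm³.
x_c = 151200.00/4800.00 = 31.50 mm; y_c = 273600.00/4800.00 = 57.00 mm.

x_c = 31.50 mm, y_c = 57.00 mm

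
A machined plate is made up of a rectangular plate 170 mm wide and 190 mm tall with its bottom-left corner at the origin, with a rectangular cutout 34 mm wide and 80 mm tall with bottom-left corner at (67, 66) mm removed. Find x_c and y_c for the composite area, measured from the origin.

plate: A = 170 × 190 = 32300.00, centroid at (85.00, 95.00).
hole: A = −(34 × 80) = -2720.00, centroid at (84.00, 106.00).
ΣA = 29580.00 mm², ΣAx_c = 2517020.00 mm³, ΣAy_c = 2780180.00 mm³.
x_c = 2517020.00/29580.00 = 85.09 mm; y_c = 2780180.00/29580.00 = 93.99 mm.

x_c = 85.09 mm, y_c = 93.99 mm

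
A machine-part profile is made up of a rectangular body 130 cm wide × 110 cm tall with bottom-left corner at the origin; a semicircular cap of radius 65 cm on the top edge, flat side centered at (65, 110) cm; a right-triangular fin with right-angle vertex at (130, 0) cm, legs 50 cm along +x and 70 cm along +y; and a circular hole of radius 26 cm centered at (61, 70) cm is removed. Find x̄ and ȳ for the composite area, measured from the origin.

x̄ = 72.36 cm, ȳ = 77.41 cm

rectangular body: A = 130 × 110 = 14300.00, centroid at (65.00, 55.00).
semicircular top: A = ½π·65² = 6636.61, centroid at (65.00, 137.59).
triangular fin: A = ½·50·70 = 1750.00, centroid at (146.67, 23.33).
hole: A = −π·26² = -2123.72, centroid at (61.00, 70.00).
ΣA = 20562.90 cm², ΣAx̄ = 1487999.89 cm³, ΣAȳ = 1591784.10 cm³.
x̄ = 1487999.89/20562.90 = 72.36 cm; ȳ = 1591784.10/20562.90 = 77.41 cm.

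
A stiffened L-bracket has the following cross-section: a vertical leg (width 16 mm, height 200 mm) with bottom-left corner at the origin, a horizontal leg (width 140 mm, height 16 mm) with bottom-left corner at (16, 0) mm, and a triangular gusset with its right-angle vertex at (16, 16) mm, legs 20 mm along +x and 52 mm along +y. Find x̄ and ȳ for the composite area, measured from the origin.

x̄ = 38.60 mm, ȳ = 59.61 mm

vertical leg: A = 16 × 200 = 3200.00, centroid at (8.00, 100.00).
horizontal leg: A = 140 × 16 = 2240.00, centroid at (86.00, 8.00).
gusset: A = ½·20·52 = 520.00, centroid at (22.67, 33.33).
ΣA = 5960.00 mm², ΣAx̄ = 230026.67 mm³, ΣAȳ = 355253.33 mm³.
x̄ = 230026.67/5960.00 = 38.60 mm; ȳ = 355253.33/5960.00 = 59.61 mm.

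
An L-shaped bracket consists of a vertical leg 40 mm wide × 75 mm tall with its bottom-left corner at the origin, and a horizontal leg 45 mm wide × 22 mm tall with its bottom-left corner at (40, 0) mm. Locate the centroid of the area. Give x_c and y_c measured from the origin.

x_c = 30.55 mm, y_c = 30.92 mm

Part | A | x̄ᵢ | ȳᵢ | A·x̄ᵢ | A·ȳᵢ
vertical leg | 3000.00 | 20.00 | 37.50 | 60000.00 | 112500.00
horizontal leg | 990.00 | 62.50 | 11.00 | 61875.00 | 10890.00
Σ | 3990.00 |  |  | 121875.00 | 123390.00
x_c = 121875.00 / 3990.00 = 30.55 mm
y_c = 123390.00 / 3990.00 = 30.92 mm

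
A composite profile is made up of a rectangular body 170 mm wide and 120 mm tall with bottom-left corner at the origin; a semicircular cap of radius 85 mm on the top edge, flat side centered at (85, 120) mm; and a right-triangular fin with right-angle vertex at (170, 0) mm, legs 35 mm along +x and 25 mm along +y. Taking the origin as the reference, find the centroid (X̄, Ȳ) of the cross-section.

X̄ = 86.31 mm, Ȳ = 93.17 mm

Part | A | x̄ᵢ | ȳᵢ | A·x̄ᵢ | A·ȳᵢ
rectangular body | 20400.00 | 85.00 | 60.00 | 1734000.00 | 1224000.00
semicircular top | 11349.00 | 85.00 | 156.08 | 964665.29 | 1771297.08
triangular fin | 437.50 | 181.67 | 8.33 | 79479.17 | 3645.83
Σ | 32186.50 |  |  | 2778144.46 | 2998942.92
X̄ = 2778144.46 / 32186.50 = 86.31 mm
Ȳ = 2998942.92 / 32186.50 = 93.17 mm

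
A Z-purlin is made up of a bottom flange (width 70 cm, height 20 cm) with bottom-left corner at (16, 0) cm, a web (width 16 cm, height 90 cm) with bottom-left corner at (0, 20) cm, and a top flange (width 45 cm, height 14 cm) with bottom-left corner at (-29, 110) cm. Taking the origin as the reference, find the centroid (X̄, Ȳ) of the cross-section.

Part | A | x̄ᵢ | ȳᵢ | A·x̄ᵢ | A·ȳᵢ
bottom flange | 1400.00 | 51.00 | 10.00 | 71400.00 | 14000.00
web | 1440.00 | 8.00 | 65.00 | 11520.00 | 93600.00
top flange | 630.00 | -6.50 | 117.00 | -4095.00 | 73710.00
Σ | 3470.00 |  |  | 78825.00 | 181310.00
X̄ = 78825.00 / 3470.00 = 22.72 cm
Ȳ = 181310.00 / 3470.00 = 52.25 cm

X̄ = 22.72 cm, Ȳ = 52.25 cm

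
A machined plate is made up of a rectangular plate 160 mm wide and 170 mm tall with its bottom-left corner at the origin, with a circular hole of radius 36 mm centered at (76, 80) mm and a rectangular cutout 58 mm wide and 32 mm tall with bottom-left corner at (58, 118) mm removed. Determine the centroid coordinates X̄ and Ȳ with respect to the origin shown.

plate: A = 160 × 170 = 27200.00, centroid at (80.00, 85.00).
hole 1: A = −π·36² = -4071.50, centroid at (76.00, 80.00).
hole 2: A = −(58 × 32) = -1856.00, centroid at (87.00, 134.00).
ΣA = 21272.50 mm²
ΣAX̄ = (27200.00)(80.00) + (-4071.50)(76.00) + (-1856.00)(87.00) = 1705093.69 mm³
ΣAȲ = (27200.00)(85.00) + (-4071.50)(80.00) + (-1856.00)(134.00) = 1737575.67 mm³
X̄ = 1705093.69 / 21272.50 = 80.15 mm
Ȳ = 1737575.67 / 21272.50 = 81.68 mm

X̄ = 80.15 mm, Ȳ = 81.68 mm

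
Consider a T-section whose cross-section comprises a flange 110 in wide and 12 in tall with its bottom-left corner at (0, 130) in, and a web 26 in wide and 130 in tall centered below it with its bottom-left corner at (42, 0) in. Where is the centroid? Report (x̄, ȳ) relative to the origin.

web: A = 26 × 130 = 3380.00, centroid at (55.00, 65.00).
flange: A = 110 × 12 = 1320.00, centroid at (55.00, 136.00).
ΣA = 4700.00 in², ΣAx̄ = 258500.00 in³, ΣAȳ = 399220.00 in³.
x̄ = 258500.00/4700.00 = 55.00 in; ȳ = 399220.00/4700.00 = 84.94 in.

x̄ = 55.00 in, ȳ = 84.94 in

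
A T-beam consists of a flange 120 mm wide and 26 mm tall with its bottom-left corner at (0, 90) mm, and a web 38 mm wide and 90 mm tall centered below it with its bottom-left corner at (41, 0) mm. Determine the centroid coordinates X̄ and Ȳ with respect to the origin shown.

web: A = 38 × 90 = 3420.00, centroid at (60.00, 45.00).
flange: A = 120 × 26 = 3120.00, centroid at (60.00, 103.00).
ΣA = 6540.00 mm², ΣAX̄ = 392400.00 mm³, ΣAȲ = 475260.00 mm³.
X̄ = 392400.00/6540.00 = 60.00 mm; Ȳ = 475260.00/6540.00 = 72.67 mm.

X̄ = 60.00 mm, Ȳ = 72.67 mm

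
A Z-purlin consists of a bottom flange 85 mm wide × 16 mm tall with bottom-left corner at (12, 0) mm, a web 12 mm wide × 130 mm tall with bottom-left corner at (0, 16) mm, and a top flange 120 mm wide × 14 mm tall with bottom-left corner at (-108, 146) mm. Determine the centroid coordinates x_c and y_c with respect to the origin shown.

bottom flange: A = 85 × 16 = 1360.00, centroid at (54.50, 8.00).
web: A = 12 × 130 = 1560.00, centroid at (6.00, 81.00).
top flange: A = 120 × 14 = 1680.00, centroid at (-48.00, 153.00).
ΣA = 4600.00 mm²
ΣAx_c = (1360.00)(54.50) + (1560.00)(6.00) + (1680.00)(-48.00) = 2840.00 mm³
ΣAy_c = (1360.00)(8.00) + (1560.00)(81.00) + (1680.00)(153.00) = 394280.00 mm³
x_c = 2840.00 / 4600.00 = 0.62 mm
y_c = 394280.00 / 4600.00 = 85.71 mm

x_c = 0.62 mm, y_c = 85.71 mm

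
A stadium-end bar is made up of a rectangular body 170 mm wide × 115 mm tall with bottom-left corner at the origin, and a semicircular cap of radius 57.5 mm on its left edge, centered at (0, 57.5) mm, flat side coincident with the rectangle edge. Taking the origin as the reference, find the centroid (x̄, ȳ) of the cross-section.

rectangular body: A = 170 × 115 = 19550.00, centroid at (85.00, 57.50).
semicircular end: A = ½π·57.5² = 5193.45, centroid at (-24.40, 57.50).
ΣA = 24743.45 mm²
ΣAx̄ = (19550.00)(85.00) + (5193.45)(-24.40) = 1535010.42 mm³
ΣAȳ = (19550.00)(57.50) + (5193.45)(57.50) = 1422748.11 mm³
x̄ = 1535010.42 / 24743.45 = 62.04 mm
ȳ = 1422748.11 / 24743.45 = 57.50 mm

x̄ = 62.04 mm, ȳ = 57.50 mm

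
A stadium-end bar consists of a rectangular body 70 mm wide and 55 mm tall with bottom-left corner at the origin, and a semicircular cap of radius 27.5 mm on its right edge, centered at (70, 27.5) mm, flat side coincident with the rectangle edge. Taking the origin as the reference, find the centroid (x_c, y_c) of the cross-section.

rectangular body: A = 70 × 55 = 3850.00, centroid at (35.00, 27.50).
semicircular end: A = ½π·27.5² = 1187.91, centroid at (81.67, 27.50).
ΣA = 5037.91 mm²
ΣAx_c = (3850.00)(35.00) + (1187.91)(81.67) = 231768.61 mm³
ΣAy_c = (3850.00)(27.50) + (1187.91)(27.50) = 138542.65 mm³
x_c = 231768.61 / 5037.91 = 46.00 mm
y_c = 138542.65 / 5037.91 = 27.50 mm

x_c = 46.00 mm, y_c = 27.50 mm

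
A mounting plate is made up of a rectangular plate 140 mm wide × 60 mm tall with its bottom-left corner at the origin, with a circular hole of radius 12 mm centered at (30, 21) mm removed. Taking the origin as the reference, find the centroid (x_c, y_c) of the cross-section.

Part | A | x̄ᵢ | ȳᵢ | A·x̄ᵢ | A·ȳᵢ
plate | 8400.00 | 70.00 | 30.00 | 588000.00 | 252000.00
hole | -452.39 | 30.00 | 21.00 | -13571.68 | -9500.18
Σ | 7947.61 |  |  | 574428.32 | 242499.82
x_c = 574428.32 / 7947.61 = 72.28 mm
y_c = 242499.82 / 7947.61 = 30.51 mm

x_c = 72.28 mm, y_c = 30.51 mm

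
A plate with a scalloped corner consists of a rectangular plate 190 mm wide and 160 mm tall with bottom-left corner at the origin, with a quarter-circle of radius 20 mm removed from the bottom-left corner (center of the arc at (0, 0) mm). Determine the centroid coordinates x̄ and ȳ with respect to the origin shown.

x̄ = 95.90 mm, ȳ = 80.75 mm

plate: A = 190 × 160 = 30400.00, centroid at (95.00, 80.00).
removed quarter-circle: A = −¼π·20² = -314.16, centroid at (8.49, 8.49).
ΣA = 30085.84 mm²
ΣAx̄ = (30400.00)(95.00) + (-314.16)(8.49) = 2885333.33 mm³
ΣAȳ = (30400.00)(80.00) + (-314.16)(8.49) = 2429333.33 mm³
x̄ = 2885333.33 / 30085.84 = 95.90 mm
ȳ = 2429333.33 / 30085.84 = 80.75 mm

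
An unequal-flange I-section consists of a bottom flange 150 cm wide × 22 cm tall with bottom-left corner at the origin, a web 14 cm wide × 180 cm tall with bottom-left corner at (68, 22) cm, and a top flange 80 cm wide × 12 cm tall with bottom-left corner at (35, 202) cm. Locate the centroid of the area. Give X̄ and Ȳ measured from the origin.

Part | A | x̄ᵢ | ȳᵢ | A·x̄ᵢ | A·ȳᵢ
bottom flange | 3300.00 | 75.00 | 11.00 | 247500.00 | 36300.00
web | 2520.00 | 75.00 | 112.00 | 189000.00 | 282240.00
top flange | 960.00 | 75.00 | 208.00 | 72000.00 | 199680.00
Σ | 6780.00 |  |  | 508500.00 | 518220.00
X̄ = 508500.00 / 6780.00 = 75.00 cm
Ȳ = 518220.00 / 6780.00 = 76.43 cm

X̄ = 75.00 cm, Ȳ = 76.43 cm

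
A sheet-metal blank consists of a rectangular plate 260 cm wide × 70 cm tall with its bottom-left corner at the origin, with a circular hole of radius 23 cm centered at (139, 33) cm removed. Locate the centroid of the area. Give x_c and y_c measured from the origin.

plate: A = 260 × 70 = 18200.00, centroid at (130.00, 35.00).
hole: A = −π·23² = -1661.90, centroid at (139.00, 33.00).
ΣA = 16538.10 cm², ΣAx_c = 2134995.55 cm³, ΣAy_c = 582157.22 cm³.
x_c = 2134995.55/16538.10 = 129.10 cm; y_c = 582157.22/16538.10 = 35.20 cm.

x_c = 129.10 cm, y_c = 35.20 cm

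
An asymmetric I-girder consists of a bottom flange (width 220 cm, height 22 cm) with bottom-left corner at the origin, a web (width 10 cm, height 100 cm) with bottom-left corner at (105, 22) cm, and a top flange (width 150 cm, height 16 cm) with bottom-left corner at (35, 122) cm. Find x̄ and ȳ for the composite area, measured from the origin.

x̄ = 110.00 cm, ȳ = 53.06 cm

bottom flange: A = 220 × 22 = 4840.00, centroid at (110.00, 11.00).
web: A = 10 × 100 = 1000.00, centroid at (110.00, 72.00).
top flange: A = 150 × 16 = 2400.00, centroid at (110.00, 130.00).
ΣA = 8240.00 cm², ΣAx̄ = 906400.00 cm³, ΣAȳ = 437240.00 cm³.
x̄ = 906400.00/8240.00 = 110.00 cm; ȳ = 437240.00/8240.00 = 53.06 cm.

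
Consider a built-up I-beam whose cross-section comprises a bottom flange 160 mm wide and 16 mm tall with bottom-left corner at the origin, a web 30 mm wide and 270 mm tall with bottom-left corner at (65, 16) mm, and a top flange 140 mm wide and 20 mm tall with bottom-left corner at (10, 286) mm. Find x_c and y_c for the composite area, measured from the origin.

bottom flange: A = 160 × 16 = 2560.00, centroid at (80.00, 8.00).
web: A = 30 × 270 = 8100.00, centroid at (80.00, 151.00).
top flange: A = 140 × 20 = 2800.00, centroid at (80.00, 296.00).
ΣA = 13460.00 mm², ΣAx_c = 1076800.00 mm³, ΣAy_c = 2072380.00 mm³.
x_c = 1076800.00/13460.00 = 80.00 mm; y_c = 2072380.00/13460.00 = 153.97 mm.

x_c = 80.00 mm, y_c = 153.97 mm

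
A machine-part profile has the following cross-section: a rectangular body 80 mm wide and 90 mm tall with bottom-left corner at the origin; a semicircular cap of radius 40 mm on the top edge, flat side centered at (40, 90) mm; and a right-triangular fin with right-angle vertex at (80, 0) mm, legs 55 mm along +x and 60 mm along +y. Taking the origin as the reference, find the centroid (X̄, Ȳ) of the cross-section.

X̄ = 48.47 mm, Ȳ = 55.08 mm

rectangular body: A = 80 × 90 = 7200.00, centroid at (40.00, 45.00).
semicircular top: A = ½π·40² = 2513.27, centroid at (40.00, 106.98).
triangular fin: A = ½·55·60 = 1650.00, centroid at (98.33, 20.00).
ΣA = 11363.27 mm²
ΣAX̄ = (7200.00)(40.00) + (2513.27)(40.00) + (1650.00)(98.33) = 550780.96 mm³
ΣAȲ = (7200.00)(45.00) + (2513.27)(106.98) + (1650.00)(20.00) = 625861.34 mm³
X̄ = 550780.96 / 11363.27 = 48.47 mm
Ȳ = 625861.34 / 11363.27 = 55.08 mm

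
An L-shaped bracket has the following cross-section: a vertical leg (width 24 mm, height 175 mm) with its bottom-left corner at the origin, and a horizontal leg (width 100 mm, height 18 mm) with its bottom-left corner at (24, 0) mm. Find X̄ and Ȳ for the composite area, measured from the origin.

X̄ = 30.60 mm, Ȳ = 63.95 mm

vertical leg: A = 24 × 175 = 4200.00, centroid at (12.00, 87.50).
horizontal leg: A = 100 × 18 = 1800.00, centroid at (74.00, 9.00).
ΣA = 6000.00 mm², ΣAX̄ = 183600.00 mm³, ΣAȲ = 383700.00 mm³.
X̄ = 183600.00/6000.00 = 30.60 mm; Ȳ = 383700.00/6000.00 = 63.95 mm.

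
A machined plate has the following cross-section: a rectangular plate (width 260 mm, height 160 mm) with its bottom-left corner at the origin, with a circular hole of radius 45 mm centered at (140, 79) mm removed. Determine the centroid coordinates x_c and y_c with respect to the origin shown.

Part | A | x̄ᵢ | ȳᵢ | A·x̄ᵢ | A·ȳᵢ
plate | 41600.00 | 130.00 | 80.00 | 5408000.00 | 3328000.00
hole | -6361.73 | 140.00 | 79.00 | -890641.52 | -502576.28
Σ | 35238.27 |  |  | 4517358.48 | 2825423.72
x_c = 4517358.48 / 35238.27 = 128.19 mm
y_c = 2825423.72 / 35238.27 = 80.18 mm

x_c = 128.19 mm, y_c = 80.18 mm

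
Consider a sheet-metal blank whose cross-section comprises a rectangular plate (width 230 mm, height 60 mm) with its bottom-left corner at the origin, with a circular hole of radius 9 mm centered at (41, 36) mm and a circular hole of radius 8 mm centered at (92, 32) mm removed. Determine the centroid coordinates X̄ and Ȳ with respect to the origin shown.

plate: A = 230 × 60 = 13800.00, centroid at (115.00, 30.00).
hole 1: A = −π·9² = -254.47, centroid at (41.00, 36.00).
hole 2: A = −π·8² = -201.06, centroid at (92.00, 32.00).
ΣA = 13344.47 mm²
ΣAX̄ = (13800.00)(115.00) + (-254.47)(41.00) + (-201.06)(92.00) = 1558069.07 mm³
ΣAȲ = (13800.00)(30.00) + (-254.47)(36.00) + (-201.06)(32.00) = 398405.13 mm³
X̄ = 1558069.07 / 13344.47 = 116.76 mm
Ȳ = 398405.13 / 13344.47 = 29.86 mm

X̄ = 116.76 mm, Ȳ = 29.86 mm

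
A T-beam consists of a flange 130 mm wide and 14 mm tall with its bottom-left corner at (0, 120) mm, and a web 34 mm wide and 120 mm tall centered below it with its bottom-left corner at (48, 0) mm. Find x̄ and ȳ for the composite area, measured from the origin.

web: A = 34 × 120 = 4080.00, centroid at (65.00, 60.00).
flange: A = 130 × 14 = 1820.00, centroid at (65.00, 127.00).
ΣA = 5900.00 mm²
ΣAx̄ = (4080.00)(65.00) + (1820.00)(65.00) = 383500.00 mm³
ΣAȳ = (4080.00)(60.00) + (1820.00)(127.00) = 475940.00 mm³
x̄ = 383500.00 / 5900.00 = 65.00 mm
ȳ = 475940.00 / 5900.00 = 80.67 mm

x̄ = 65.00 mm, ȳ = 80.67 mm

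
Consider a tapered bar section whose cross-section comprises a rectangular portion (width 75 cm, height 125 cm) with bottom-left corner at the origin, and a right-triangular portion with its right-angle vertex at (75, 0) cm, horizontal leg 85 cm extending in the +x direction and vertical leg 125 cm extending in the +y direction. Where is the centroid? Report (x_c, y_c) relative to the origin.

Part | A | x̄ᵢ | ȳᵢ | A·x̄ᵢ | A·ȳᵢ
rectangular portion | 9375.00 | 37.50 | 62.50 | 351562.50 | 585937.50
triangular portion | 5312.50 | 103.33 | 41.67 | 548958.33 | 221354.17
Σ | 14687.50 |  |  | 900520.83 | 807291.67
x_c = 900520.83 / 14687.50 = 61.31 cm
y_c = 807291.67 / 14687.50 = 54.96 cm

x_c = 61.31 cm, y_c = 54.96 cm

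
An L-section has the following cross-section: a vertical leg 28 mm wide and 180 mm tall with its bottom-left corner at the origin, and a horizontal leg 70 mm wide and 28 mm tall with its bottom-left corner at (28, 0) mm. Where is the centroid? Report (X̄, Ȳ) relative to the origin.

Part | A | x̄ᵢ | ȳᵢ | A·x̄ᵢ | A·ȳᵢ
vertical leg | 5040.00 | 14.00 | 90.00 | 70560.00 | 453600.00
horizontal leg | 1960.00 | 63.00 | 14.00 | 123480.00 | 27440.00
Σ | 7000.00 |  |  | 194040.00 | 481040.00
X̄ = 194040.00 / 7000.00 = 27.72 mm
Ȳ = 481040.00 / 7000.00 = 68.72 mm

X̄ = 27.72 mm, Ȳ = 68.72 mm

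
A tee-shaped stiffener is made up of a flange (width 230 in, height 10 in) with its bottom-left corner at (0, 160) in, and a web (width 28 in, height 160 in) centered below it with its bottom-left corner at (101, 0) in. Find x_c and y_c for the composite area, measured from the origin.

x_c = 115.00 in, y_c = 108.83 in

web: A = 28 × 160 = 4480.00, centroid at (115.00, 80.00).
flange: A = 230 × 10 = 2300.00, centroid at (115.00, 165.00).
ΣA = 6780.00 in²
ΣAx_c = (4480.00)(115.00) + (2300.00)(115.00) = 779700.00 in³
ΣAy_c = (4480.00)(80.00) + (2300.00)(165.00) = 737900.00 in³
x_c = 779700.00 / 6780.00 = 115.00 in
y_c = 737900.00 / 6780.00 = 108.83 in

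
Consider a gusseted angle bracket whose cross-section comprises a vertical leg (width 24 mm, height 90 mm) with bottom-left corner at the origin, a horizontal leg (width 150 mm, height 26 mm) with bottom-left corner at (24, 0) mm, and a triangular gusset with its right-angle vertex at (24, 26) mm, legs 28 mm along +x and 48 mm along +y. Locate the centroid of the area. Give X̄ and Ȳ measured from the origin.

X̄ = 64.53 mm, Ȳ = 26.16 mm

Part | A | x̄ᵢ | ȳᵢ | A·x̄ᵢ | A·ȳᵢ
vertical leg | 2160.00 | 12.00 | 45.00 | 25920.00 | 97200.00
horizontal leg | 3900.00 | 99.00 | 13.00 | 386100.00 | 50700.00
gusset | 672.00 | 33.33 | 42.00 | 22400.00 | 28224.00
Σ | 6732.00 |  |  | 434420.00 | 176124.00
X̄ = 434420.00 / 6732.00 = 64.53 mm
Ȳ = 176124.00 / 6732.00 = 26.16 mm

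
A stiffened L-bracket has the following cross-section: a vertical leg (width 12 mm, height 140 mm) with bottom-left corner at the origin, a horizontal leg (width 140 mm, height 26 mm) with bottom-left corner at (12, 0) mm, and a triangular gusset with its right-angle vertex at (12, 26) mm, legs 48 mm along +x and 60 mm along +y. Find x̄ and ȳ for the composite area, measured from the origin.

vertical leg: A = 12 × 140 = 1680.00, centroid at (6.00, 70.00).
horizontal leg: A = 140 × 26 = 3640.00, centroid at (82.00, 13.00).
gusset: A = ½·48·60 = 1440.00, centroid at (28.00, 46.00).
ΣA = 6760.00 mm²
ΣAx̄ = (1680.00)(6.00) + (3640.00)(82.00) + (1440.00)(28.00) = 348880.00 mm³
ΣAȳ = (1680.00)(70.00) + (3640.00)(13.00) + (1440.00)(46.00) = 231160.00 mm³
x̄ = 348880.00 / 6760.00 = 51.61 mm
ȳ = 231160.00 / 6760.00 = 34.20 mm

x̄ = 51.61 mm, ȳ = 34.20 mm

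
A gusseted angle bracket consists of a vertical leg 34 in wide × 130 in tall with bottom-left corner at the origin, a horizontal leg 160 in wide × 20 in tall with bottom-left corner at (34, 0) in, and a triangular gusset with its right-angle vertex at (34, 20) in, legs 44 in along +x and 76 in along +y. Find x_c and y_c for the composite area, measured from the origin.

x_c = 56.10 in, y_c = 42.52 in

vertical leg: A = 34 × 130 = 4420.00, centroid at (17.00, 65.00).
horizontal leg: A = 160 × 20 = 3200.00, centroid at (114.00, 10.00).
gusset: A = ½·44·76 = 1672.00, centroid at (48.67, 45.33).
ΣA = 9292.00 in², ΣAx_c = 521310.67 in³, ΣAy_c = 395097.33 in³.
x_c = 521310.67/9292.00 = 56.10 in; y_c = 395097.33/9292.00 = 42.52 in.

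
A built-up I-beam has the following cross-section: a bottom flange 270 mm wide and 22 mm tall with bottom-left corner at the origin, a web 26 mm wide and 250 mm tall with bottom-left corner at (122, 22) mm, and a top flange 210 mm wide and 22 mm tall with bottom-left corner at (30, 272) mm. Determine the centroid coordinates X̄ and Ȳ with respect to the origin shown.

Part | A | x̄ᵢ | ȳᵢ | A·x̄ᵢ | A·ȳᵢ
bottom flange | 5940.00 | 135.00 | 11.00 | 801900.00 | 65340.00
web | 6500.00 | 135.00 | 147.00 | 877500.00 | 955500.00
top flange | 4620.00 | 135.00 | 283.00 | 623700.00 | 1307460.00
Σ | 17060.00 |  |  | 2303100.00 | 2328300.00
X̄ = 2303100.00 / 17060.00 = 135.00 mm
Ȳ = 2328300.00 / 17060.00 = 136.48 mm

X̄ = 135.00 mm, Ȳ = 136.48 mm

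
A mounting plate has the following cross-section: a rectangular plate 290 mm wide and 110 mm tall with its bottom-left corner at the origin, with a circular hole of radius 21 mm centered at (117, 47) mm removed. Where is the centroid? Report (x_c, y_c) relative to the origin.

Part | A | x̄ᵢ | ȳᵢ | A·x̄ᵢ | A·ȳᵢ
plate | 31900.00 | 145.00 | 55.00 | 4625500.00 | 1754500.00
hole | -1385.44 | 117.00 | 47.00 | -162096.76 | -65115.79
Σ | 30514.56 |  |  | 4463403.24 | 1689384.21
x_c = 4463403.24 / 30514.56 = 146.27 mm
y_c = 1689384.21 / 30514.56 = 55.36 mm

x_c = 146.27 mm, y_c = 55.36 mm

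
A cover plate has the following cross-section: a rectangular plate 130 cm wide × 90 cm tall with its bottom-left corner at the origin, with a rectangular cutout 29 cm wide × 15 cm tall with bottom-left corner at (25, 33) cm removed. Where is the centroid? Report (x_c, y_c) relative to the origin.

plate: A = 130 × 90 = 11700.00, centroid at (65.00, 45.00).
hole: A = −(29 × 15) = -435.00, centroid at (39.50, 40.50).
ΣA = 11265.00 cm²
ΣAx_c = (11700.00)(65.00) + (-435.00)(39.50) = 743317.50 cm³
ΣAy_c = (11700.00)(45.00) + (-435.00)(40.50) = 508882.50 cm³
x_c = 743317.50 / 11265.00 = 65.98 cm
y_c = 508882.50 / 11265.00 = 45.17 cm

x_c = 65.98 cm, y_c = 45.17 cm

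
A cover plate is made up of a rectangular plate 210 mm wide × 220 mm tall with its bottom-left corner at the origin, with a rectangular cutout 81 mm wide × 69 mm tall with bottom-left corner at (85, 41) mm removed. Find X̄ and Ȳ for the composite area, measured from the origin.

X̄ = 102.18 mm, Ȳ = 114.75 mm

Part | A | x̄ᵢ | ȳᵢ | A·x̄ᵢ | A·ȳᵢ
plate | 46200.00 | 105.00 | 110.00 | 4851000.00 | 5082000.00
hole | -5589.00 | 125.50 | 75.50 | -701419.50 | -421969.50
Σ | 40611.00 |  |  | 4149580.50 | 4660030.50
X̄ = 4149580.50 / 40611.00 = 102.18 mm
Ȳ = 4660030.50 / 40611.00 = 114.75 mm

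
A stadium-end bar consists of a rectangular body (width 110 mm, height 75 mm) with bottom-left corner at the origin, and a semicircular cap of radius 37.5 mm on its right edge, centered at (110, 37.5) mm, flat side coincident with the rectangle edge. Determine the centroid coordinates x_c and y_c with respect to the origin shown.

x_c = 69.98 mm, y_c = 37.50 mm

rectangular body: A = 110 × 75 = 8250.00, centroid at (55.00, 37.50).
semicircular end: A = ½π·37.5² = 2208.93, centroid at (125.92, 37.50).
ΣA = 10458.93 mm²
ΣAx_c = (8250.00)(55.00) + (2208.93)(125.92) = 731888.81 mm³
ΣAy_c = (8250.00)(37.50) + (2208.93)(37.50) = 392209.96 mm³
x_c = 731888.81 / 10458.93 = 69.98 mm
y_c = 392209.96 / 10458.93 = 37.50 mm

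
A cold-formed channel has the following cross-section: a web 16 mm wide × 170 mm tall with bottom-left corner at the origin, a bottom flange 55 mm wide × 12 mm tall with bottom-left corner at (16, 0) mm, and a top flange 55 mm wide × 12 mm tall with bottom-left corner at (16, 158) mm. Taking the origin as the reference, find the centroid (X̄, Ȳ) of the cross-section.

X̄ = 19.60 mm, Ȳ = 85.00 mm

web: A = 16 × 170 = 2720.00, centroid at (8.00, 85.00).
bottom flange: A = 55 × 12 = 660.00, centroid at (43.50, 6.00).
top flange: A = 55 × 12 = 660.00, centroid at (43.50, 164.00).
ΣA = 4040.00 mm², ΣAX̄ = 79180.00 mm³, ΣAȲ = 343400.00 mm³.
X̄ = 79180.00/4040.00 = 19.60 mm; Ȳ = 343400.00/4040.00 = 85.00 mm.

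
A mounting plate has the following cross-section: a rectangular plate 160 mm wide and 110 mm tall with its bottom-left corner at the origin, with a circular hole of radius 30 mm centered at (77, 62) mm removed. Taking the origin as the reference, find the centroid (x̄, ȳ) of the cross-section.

x̄ = 80.57 mm, ȳ = 53.66 mm

plate: A = 160 × 110 = 17600.00, centroid at (80.00, 55.00).
hole: A = −π·30² = -2827.43, centroid at (77.00, 62.00).
ΣA = 14772.57 mm², ΣAx̄ = 1190287.63 mm³, ΣAȳ = 792699.13 mm³.
x̄ = 1190287.63/14772.57 = 80.57 mm; ȳ = 792699.13/14772.57 = 53.66 mm.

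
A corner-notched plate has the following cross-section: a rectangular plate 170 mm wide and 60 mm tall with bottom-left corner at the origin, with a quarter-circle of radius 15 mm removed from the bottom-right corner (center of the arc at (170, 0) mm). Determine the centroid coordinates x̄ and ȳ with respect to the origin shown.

x̄ = 83.61 mm, ȳ = 30.42 mm

plate: A = 170 × 60 = 10200.00, centroid at (85.00, 30.00).
removed quarter-circle: A = −¼π·15² = -176.71, centroid at (163.63, 6.37).
ΣA = 10023.29 mm²
ΣAx̄ = (10200.00)(85.00) + (-176.71)(163.63) = 838083.52 mm³
ΣAȳ = (10200.00)(30.00) + (-176.71)(6.37) = 304875.00 mm³
x̄ = 838083.52 / 10023.29 = 83.61 mm
ȳ = 304875.00 / 10023.29 = 30.42 mm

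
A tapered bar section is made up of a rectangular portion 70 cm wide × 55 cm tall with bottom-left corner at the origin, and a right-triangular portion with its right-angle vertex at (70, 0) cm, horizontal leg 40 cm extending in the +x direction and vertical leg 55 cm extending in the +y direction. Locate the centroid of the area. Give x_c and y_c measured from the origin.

Part | A | x̄ᵢ | ȳᵢ | A·x̄ᵢ | A·ȳᵢ
rectangular portion | 3850.00 | 35.00 | 27.50 | 134750.00 | 105875.00
triangular portion | 1100.00 | 83.33 | 18.33 | 91666.67 | 20166.67
Σ | 4950.00 |  |  | 226416.67 | 126041.67
x_c = 226416.67 / 4950.00 = 45.74 cm
y_c = 126041.67 / 4950.00 = 25.46 cm

x_c = 45.74 cm, y_c = 25.46 cm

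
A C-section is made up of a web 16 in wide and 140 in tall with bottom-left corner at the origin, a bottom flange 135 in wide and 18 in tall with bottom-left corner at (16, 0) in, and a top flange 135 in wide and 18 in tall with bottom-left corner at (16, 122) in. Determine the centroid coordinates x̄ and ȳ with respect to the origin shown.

x̄ = 59.68 in, ȳ = 70.00 in

web: A = 16 × 140 = 2240.00, centroid at (8.00, 70.00).
bottom flange: A = 135 × 18 = 2430.00, centroid at (83.50, 9.00).
top flange: A = 135 × 18 = 2430.00, centroid at (83.50, 131.00).
ΣA = 7100.00 in²
ΣAx̄ = (2240.00)(8.00) + (2430.00)(83.50) + (2430.00)(83.50) = 423730.00 in³
ΣAȳ = (2240.00)(70.00) + (2430.00)(9.00) + (2430.00)(131.00) = 497000.00 in³
x̄ = 423730.00 / 7100.00 = 59.68 in
ȳ = 497000.00 / 7100.00 = 70.00 in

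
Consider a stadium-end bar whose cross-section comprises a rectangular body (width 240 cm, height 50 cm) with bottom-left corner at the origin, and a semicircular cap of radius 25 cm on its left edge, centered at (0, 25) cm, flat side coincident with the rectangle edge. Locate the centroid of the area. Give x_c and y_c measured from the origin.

rectangular body: A = 240 × 50 = 12000.00, centroid at (120.00, 25.00).
semicircular end: A = ½π·25² = 981.75, centroid at (-10.61, 25.00).
ΣA = 12981.75 cm², ΣAx_c = 1429583.33 cm³, ΣAy_c = 324543.69 cm³.
x_c = 1429583.33/12981.75 = 110.12 cm; y_c = 324543.69/12981.75 = 25.00 cm.

x_c = 110.12 cm, y_c = 25.00 cm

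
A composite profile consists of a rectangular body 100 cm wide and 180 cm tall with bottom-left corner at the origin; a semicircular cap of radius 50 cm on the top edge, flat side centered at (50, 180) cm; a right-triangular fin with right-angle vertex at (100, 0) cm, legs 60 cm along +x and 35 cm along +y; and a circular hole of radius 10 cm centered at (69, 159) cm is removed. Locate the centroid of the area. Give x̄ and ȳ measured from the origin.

Part | A | x̄ᵢ | ȳᵢ | A·x̄ᵢ | A·ȳᵢ
rectangular body | 18000.00 | 50.00 | 90.00 | 900000.00 | 1620000.00
semicircular top | 3926.99 | 50.00 | 201.22 | 196349.54 | 790191.68
triangular fin | 1050.00 | 120.00 | 11.67 | 126000.00 | 12250.00
hole | -314.16 | 69.00 | 159.00 | -21676.99 | -49951.32
Σ | 22662.83 |  |  | 1200672.55 | 2372490.36
x̄ = 1200672.55 / 22662.83 = 52.98 cm
ȳ = 2372490.36 / 22662.83 = 104.69 cm

x̄ = 52.98 cm, ȳ = 104.69 cm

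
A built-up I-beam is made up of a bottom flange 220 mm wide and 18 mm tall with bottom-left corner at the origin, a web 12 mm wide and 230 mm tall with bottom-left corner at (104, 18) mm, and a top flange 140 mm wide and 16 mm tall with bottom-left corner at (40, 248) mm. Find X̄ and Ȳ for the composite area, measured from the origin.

bottom flange: A = 220 × 18 = 3960.00, centroid at (110.00, 9.00).
web: A = 12 × 230 = 2760.00, centroid at (110.00, 133.00).
top flange: A = 140 × 16 = 2240.00, centroid at (110.00, 256.00).
ΣA = 8960.00 mm²
ΣAX̄ = (3960.00)(110.00) + (2760.00)(110.00) + (2240.00)(110.00) = 985600.00 mm³
ΣAȲ = (3960.00)(9.00) + (2760.00)(133.00) + (2240.00)(256.00) = 976160.00 mm³
X̄ = 985600.00 / 8960.00 = 110.00 mm
Ȳ = 976160.00 / 8960.00 = 108.95 mm

X̄ = 110.00 mm, Ȳ = 108.95 mm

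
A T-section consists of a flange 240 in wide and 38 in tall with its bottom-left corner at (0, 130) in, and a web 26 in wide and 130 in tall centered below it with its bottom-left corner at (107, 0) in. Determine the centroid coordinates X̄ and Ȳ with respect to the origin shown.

web: A = 26 × 130 = 3380.00, centroid at (120.00, 65.00).
flange: A = 240 × 38 = 9120.00, centroid at (120.00, 149.00).
ΣA = 12500.00 in²
ΣAX̄ = (3380.00)(120.00) + (9120.00)(120.00) = 1500000.00 in³
ΣAȲ = (3380.00)(65.00) + (9120.00)(149.00) = 1578580.00 in³
X̄ = 1500000.00 / 12500.00 = 120.00 in
Ȳ = 1578580.00 / 12500.00 = 126.29 in

X̄ = 120.00 in, Ȳ = 126.29 in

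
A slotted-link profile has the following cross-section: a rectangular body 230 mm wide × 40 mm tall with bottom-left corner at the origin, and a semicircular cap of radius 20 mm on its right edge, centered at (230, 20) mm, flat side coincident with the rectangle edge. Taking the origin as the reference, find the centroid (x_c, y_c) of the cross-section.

rectangular body: A = 230 × 40 = 9200.00, centroid at (115.00, 20.00).
semicircular end: A = ½π·20² = 628.32, centroid at (238.49, 20.00).
ΣA = 9828.32 mm², ΣAx_c = 1207846.60 mm³, ΣAy_c = 196566.37 mm³.
x_c = 1207846.60/9828.32 = 122.89 mm; y_c = 196566.37/9828.32 = 20.00 mm.

x_c = 122.89 mm, y_c = 20.00 mm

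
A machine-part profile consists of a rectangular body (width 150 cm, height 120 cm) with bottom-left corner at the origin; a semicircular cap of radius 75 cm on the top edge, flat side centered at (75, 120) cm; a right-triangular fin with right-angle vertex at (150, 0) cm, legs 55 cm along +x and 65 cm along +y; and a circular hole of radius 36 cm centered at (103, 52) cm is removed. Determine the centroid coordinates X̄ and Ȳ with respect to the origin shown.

X̄ = 77.15 cm, Ȳ = 91.58 cm

Part | A | x̄ᵢ | ȳᵢ | A·x̄ᵢ | A·ȳᵢ
rectangular body | 18000.00 | 75.00 | 60.00 | 1350000.00 | 1080000.00
semicircular top | 8835.73 | 75.00 | 151.83 | 662679.70 | 1341537.52
triangular fin | 1787.50 | 168.33 | 21.67 | 300895.83 | 38729.17
hole | -4071.50 | 103.00 | 52.00 | -419364.92 | -211718.21
Σ | 24551.73 |  |  | 1894210.61 | 2248548.48
X̄ = 1894210.61 / 24551.73 = 77.15 cm
Ȳ = 2248548.48 / 24551.73 = 91.58 cm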